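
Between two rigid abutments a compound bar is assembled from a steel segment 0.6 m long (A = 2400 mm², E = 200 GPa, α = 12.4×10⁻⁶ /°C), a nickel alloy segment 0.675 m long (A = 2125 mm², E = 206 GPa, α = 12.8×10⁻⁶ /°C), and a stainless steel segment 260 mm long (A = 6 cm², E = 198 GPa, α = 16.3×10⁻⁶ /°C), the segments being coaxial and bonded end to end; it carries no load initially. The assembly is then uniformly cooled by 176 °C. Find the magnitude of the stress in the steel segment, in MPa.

Free thermal contraction of the whole bar: Σ αᵢΔT Lᵢ = 12.4×10⁻⁶×176×600 + 12.8×10⁻⁶×176×675 + 16.3×10⁻⁶×176×260 = 3.576 mm.
The rigid supports impose zero overall length change; the single axial force P common to all segments must satisfy P Σ Lᵢ/(AᵢEᵢ) = δ_free.
The series flexibility is Σ Lᵢ/(AᵢEᵢ) = 600/(2400×200×10³) + 675/(2125×206×10³) + 260/(600×198×10³) = 4.981×10⁻⁶ mm/N.
So P = 3.576 / 4.981×10⁻⁶ = 718 kN, tensile.
σ_{steel} = P / A = 718000 / 2400 = 299.2 MPa.

σ ≈ 299 MPa (tensile)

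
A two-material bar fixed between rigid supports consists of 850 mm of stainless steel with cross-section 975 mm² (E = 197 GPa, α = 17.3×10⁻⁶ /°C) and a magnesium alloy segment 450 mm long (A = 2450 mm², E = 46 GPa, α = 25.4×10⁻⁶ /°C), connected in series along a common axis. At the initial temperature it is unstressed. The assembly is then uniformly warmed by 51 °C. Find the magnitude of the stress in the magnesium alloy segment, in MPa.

Free thermal expansion of the whole bar: Σ αᵢΔT Lᵢ = 17.3×10⁻⁶×51×850 + 25.4×10⁻⁶×51×450 = 1.333 mm.
Since the ends are fixed, an axial force P builds up, equal in every segment, with P · Σ Lᵢ/(AᵢEᵢ) = δ_free.
The series flexibility is Σ Lᵢ/(AᵢEᵢ) = 850/(975×197×10³) + 450/(2450×46×10³) = 8.418×10⁻⁶ mm/N.
Hence P = δ_free / Σ(L/AE) = 1.333/8.418×10⁻⁶ = 158.3 kN (compressive).
σ_{magnesium alloy} = P / A = 158300 / 2450 = 64.63 MPa.

σ ≈ 64.6 MPa (compressive)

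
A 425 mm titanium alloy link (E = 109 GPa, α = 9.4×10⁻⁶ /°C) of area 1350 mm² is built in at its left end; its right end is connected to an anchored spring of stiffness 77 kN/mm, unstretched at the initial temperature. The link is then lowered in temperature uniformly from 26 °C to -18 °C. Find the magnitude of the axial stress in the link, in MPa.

If the spring were absent the link would shorten by αΔT L = 9.4×10⁻⁶ × 44 × 425 = 0.1758 mm.
Let P be the tensile force in the spring. The link extends elastically by PL/(AE) and the spring stretches by P/k; together these equal δ_free.
P [ L/(AE) + 1/k ] = δ_free → P [ 425/(1350×109×10³) + 1/(77×10³) ] = 0.1758.
P = 0.1758 / 1.588×10⁻⁵ = 11070 N.
σ = P/A = 11070/1350 = 8.202 MPa.

σ ≈ 8.2 MPa (tensile)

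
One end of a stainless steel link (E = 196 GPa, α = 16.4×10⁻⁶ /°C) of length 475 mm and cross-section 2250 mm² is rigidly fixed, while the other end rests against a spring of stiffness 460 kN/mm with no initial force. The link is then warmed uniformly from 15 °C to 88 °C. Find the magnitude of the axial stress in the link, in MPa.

The unrestrained thermal change is αΔT L = 16.4×10⁻⁶ × 73 × 475 = 0.5687 mm.
Let P be the compressive force at the spring. The link shortens elastically by PL/(AE) and the spring compresses by P/k; together these equal δ_free.
So P = δ_free / [L/(AE) + 1/k] = 0.5687 / [ 475/(2250×196×10³) + 1/(460×10³) ].
P = 0.5687 / 3.251×10⁻⁶ = 174900 N.
σ = P/A = 174900/2250 = 77.74 MPa.

σ ≈ 77.7 MPa (compressive)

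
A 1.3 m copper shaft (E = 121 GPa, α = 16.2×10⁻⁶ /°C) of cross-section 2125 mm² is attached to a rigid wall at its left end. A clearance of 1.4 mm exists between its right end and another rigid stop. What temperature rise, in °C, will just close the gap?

ΔT ≈ 66.5 °C

The gap closes when αΔT L = 1.4 mm, since the shaft is still unstressed at that instant.
ΔT = 1.4 / (16.2×10⁻⁶ × 1300) = 66.48 °C.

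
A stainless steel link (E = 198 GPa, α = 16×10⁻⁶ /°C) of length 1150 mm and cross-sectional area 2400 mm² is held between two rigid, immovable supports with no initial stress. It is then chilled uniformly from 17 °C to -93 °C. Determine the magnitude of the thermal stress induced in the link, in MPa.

σ ≈ 348 MPa (tensile)

With length fixed, the mechanical strain must cancel the thermal strain αΔT = 16×10⁻⁶ × 110 = 1760×10⁻⁶.
σ = EαΔT = 198×10³ × 16×10⁻⁶ × 110 = 348.5 MPa (tensile; the link is trying to contract).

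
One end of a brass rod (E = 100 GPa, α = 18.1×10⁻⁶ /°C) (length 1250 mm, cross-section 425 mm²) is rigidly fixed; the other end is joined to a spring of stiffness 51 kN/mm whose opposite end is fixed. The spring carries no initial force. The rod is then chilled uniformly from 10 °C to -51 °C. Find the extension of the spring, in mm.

δ ≈ 0.552 mm

If the spring were absent the rod would shorten by αΔT L = 18.1×10⁻⁶ × 61 × 1250 = 1.38 mm.
With a force P in the spring, the elastic change of the rod is PL/(AE) and that of the spring is P/k; compatibility requires their sum to equal δ_free.
P [ L/(AE) + 1/k ] = δ_free → P [ 1250/(425×100×10³) + 1/(51×10³) ] = 1.38.
P = 1.38 / 4.902×10⁻⁵ = 28150 N.
Spring extension = P/k = 28150/(51×10³) = 0.5521 mm.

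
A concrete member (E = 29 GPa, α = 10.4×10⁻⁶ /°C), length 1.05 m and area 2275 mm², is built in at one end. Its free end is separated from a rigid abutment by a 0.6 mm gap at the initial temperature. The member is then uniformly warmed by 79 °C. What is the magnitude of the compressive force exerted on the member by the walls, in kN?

P ≈ 16.5 kN

Unrestrained expansion: δ_free = αΔT L = 10.4×10⁻⁶ × 79 × 1050 = 0.8627 mm.
The gap closes (δ_free > 0.6 mm) and the wall then resists a further 0.8627 − 0.6 = 0.2627 mm of expansion.
Compatibility: PL/(AE) = 0.2627 mm, so σ = P/A = E × (0.2627/1050) = 7.255 MPa.
Force on the wall = σA = 7.255 × 2275 mm² = 16.51 kN.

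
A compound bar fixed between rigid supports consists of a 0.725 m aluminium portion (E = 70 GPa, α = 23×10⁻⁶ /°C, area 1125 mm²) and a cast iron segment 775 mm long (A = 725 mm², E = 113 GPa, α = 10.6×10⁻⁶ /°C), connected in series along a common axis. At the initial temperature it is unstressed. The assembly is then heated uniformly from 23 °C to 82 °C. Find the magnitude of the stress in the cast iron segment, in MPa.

Free thermal expansion of the whole bar: Σ αᵢΔT Lᵢ = 23×10⁻⁶×59×725 + 10.6×10⁻⁶×59×775 = 1.469 mm.
The walls prevent any net length change, so an axial force P (same in every segment) develops. Compatibility: P · Σ Lᵢ/(AᵢEᵢ) = δ_free.
Σ Lᵢ/(AᵢEᵢ) = 725/(1125×70×10³) + 775/(725×113×10³) = 1.867×10⁻⁵ mm/N.
P = 1.469 / 1.867×10⁻⁵ = 78670 N = 78.67 kN, compressive.
σ_{cast iron} = P / A = 78670 / 725 = 108.5 MPa.

σ ≈ 109 MPa (compressive)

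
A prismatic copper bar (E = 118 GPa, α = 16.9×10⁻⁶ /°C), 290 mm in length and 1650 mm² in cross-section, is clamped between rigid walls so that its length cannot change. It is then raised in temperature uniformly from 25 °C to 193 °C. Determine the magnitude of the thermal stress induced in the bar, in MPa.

σ ≈ 335 MPa (compressive)

Because both ends are immovable the net strain is zero, and the suppressed thermal strain is αΔT = 16.9×10⁻⁶ × 168 = 2839.2×10⁻⁶.
The stress required to suppress this strain is σ = Eε = 118×10³ × 2839.2×10⁻⁶ = 335 MPa, compressive since the bar is trying to expand.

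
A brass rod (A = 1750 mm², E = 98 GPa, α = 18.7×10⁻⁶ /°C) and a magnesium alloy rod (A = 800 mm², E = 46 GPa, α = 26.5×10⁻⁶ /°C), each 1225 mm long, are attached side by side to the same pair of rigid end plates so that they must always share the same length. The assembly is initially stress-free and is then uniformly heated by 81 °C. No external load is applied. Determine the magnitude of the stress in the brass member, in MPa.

The magnesium alloy has the larger α, so on heating it would change length more than the brass if both were free. The rigid plates force a common final length, so the magnesium alloy is put into compression and the brass into tension, with equal and opposite forces P (no external load).
Equating the net (thermal + elastic) strains gives |α₁ − α₂|·ΔT = P·[1/(A₁E₁) + 1/(A₂E₂)].
|α₁ − α₂|·ΔT = 7.8×10⁻⁶ × 81 = 0.0006318.
1/(A₁E₁) + 1/(A₂E₂) = 1/(1750×98×10³) + 1/(800×46×10³) = 3.3×10⁻⁸ N⁻¹.
So P = 0.0006318 / 3.3×10⁻⁸ = 19.14 kN.
σ_{brass} = P/A₁ = 19140/1750 = 10.94 MPa, tensile.

σ ≈ 10.9 MPa (tensile)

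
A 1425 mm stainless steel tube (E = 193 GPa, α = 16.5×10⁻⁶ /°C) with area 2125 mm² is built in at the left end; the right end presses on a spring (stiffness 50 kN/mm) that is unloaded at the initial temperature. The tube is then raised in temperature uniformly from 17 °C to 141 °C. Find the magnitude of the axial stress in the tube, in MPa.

σ ≈ 58.4 MPa (compressive)

Free thermal expansion: δ_free = αΔT L = 16.5×10⁻⁶ × 124 × 1425 = 2.916 mm.
With a force P in the spring, the elastic change of the tube is PL/(AE) and that of the spring is P/k; compatibility requires their sum to equal δ_free.
So P = δ_free / [L/(AE) + 1/k] = 2.916 / [ 1425/(2125×193×10³) + 1/(50×10³) ].
P = 2.916 / 2.347×10⁻⁵ = 124200 N.
σ = P/A = 124200/2125 = 58.45 MPa.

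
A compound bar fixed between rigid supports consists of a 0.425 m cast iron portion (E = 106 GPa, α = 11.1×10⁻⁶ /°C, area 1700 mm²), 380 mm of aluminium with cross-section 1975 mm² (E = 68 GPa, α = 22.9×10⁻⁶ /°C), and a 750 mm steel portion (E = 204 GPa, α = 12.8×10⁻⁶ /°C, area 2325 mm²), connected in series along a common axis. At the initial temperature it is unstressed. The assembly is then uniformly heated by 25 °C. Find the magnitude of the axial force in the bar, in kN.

P ≈ 85 kN (compressive)

Free thermal expansion of the whole bar: Σ αᵢΔT Lᵢ = 11.1×10⁻⁶×25×425 + 22.9×10⁻⁶×25×380 + 12.8×10⁻⁶×25×750 = 0.5755 mm.
The rigid supports impose zero overall length change; the single axial force P common to all segments must satisfy P Σ Lᵢ/(AᵢEᵢ) = δ_free.
Σ Lᵢ/(AᵢEᵢ) = 425/(1700×106×10³) + 380/(1975×68×10³) + 750/(2325×204×10³) = 6.769×10⁻⁶ mm/N.
P = 0.5755 / 6.769×10⁻⁶ = 85010 N = 85.01 kN, compressive.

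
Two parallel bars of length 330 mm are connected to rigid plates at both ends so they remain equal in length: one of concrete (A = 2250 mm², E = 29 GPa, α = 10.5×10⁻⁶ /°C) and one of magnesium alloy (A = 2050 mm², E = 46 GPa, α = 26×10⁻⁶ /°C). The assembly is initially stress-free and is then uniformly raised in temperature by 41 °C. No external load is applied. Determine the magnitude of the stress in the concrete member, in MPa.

The magnesium alloy has the larger α, so on heating it would change length more than the concrete if both were free. The rigid plates force a common final length, so the magnesium alloy is put into compression and the concrete into tension, with equal and opposite forces P (no external load).
Equating the net (thermal + elastic) strains gives |α₁ − α₂|·ΔT = P·[1/(A₁E₁) + 1/(A₂E₂)].
|α₁ − α₂|·ΔT = 15.5×10⁻⁶ × 41 = 0.0006355.
1/(A₁E₁) + 1/(A₂E₂) = 1/(2250×29×10³) + 1/(2050×46×10³) = 2.593×10⁻⁸ N⁻¹.
So P = 0.0006355 / 2.593×10⁻⁸ = 24.51 kN.
σ_{concrete} = P/A₁ = 24510/2250 = 10.89 MPa, tensile.

σ ≈ 10.9 MPa (tensile)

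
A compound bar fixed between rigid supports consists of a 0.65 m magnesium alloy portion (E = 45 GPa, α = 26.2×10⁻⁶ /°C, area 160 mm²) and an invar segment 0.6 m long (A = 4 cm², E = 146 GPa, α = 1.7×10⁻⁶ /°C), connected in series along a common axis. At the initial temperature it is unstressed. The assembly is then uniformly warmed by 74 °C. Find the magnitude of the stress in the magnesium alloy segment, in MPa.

If the supports were absent, the total length change would be Σ αᵢΔT Lᵢ = 26.2×10⁻⁶×74×650 + 1.7×10⁻⁶×74×600 = 1.336 mm.
The walls prevent any net length change, so an axial force P (same in every segment) develops. Compatibility: P · Σ Lᵢ/(AᵢEᵢ) = δ_free.
The series flexibility is Σ Lᵢ/(AᵢEᵢ) = 650/(160×45×10³) + 600/(400×146×10³) = 0.0001006 mm/N.
So P = 1.336 / 0.0001006 = 13.28 kN, compressive.
σ_{magnesium alloy} = P / A = 13280 / 160 = 83.02 MPa.

σ ≈ 83 MPa (compressive)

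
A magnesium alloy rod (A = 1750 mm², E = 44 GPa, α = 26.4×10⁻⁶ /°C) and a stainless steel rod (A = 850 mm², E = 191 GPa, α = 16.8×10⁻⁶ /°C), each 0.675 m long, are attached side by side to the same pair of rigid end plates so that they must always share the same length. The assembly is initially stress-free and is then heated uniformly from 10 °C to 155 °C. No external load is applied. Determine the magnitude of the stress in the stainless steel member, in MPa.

σ ≈ 85.5 MPa (tensile)

Equilibrium of a rigid end plate with no external load gives equal and opposite internal forces ±P in the two members. Since α_{magnesium alloy} > α_{stainless steel}, heating drives the magnesium alloy into compression and the stainless steel into tension.
Compatibility of the two members (thermal + elastic change equal): (α₁ − α₂)ΔT = P·[1/(A₁E₁) + 1/(A₂E₂)].
|α₁ − α₂|·ΔT = 9.6×10⁻⁶ × 145 = 0.001392.
1/(A₁E₁) + 1/(A₂E₂) = 1/(1750×44×10³) + 1/(850×191×10³) = 1.915×10⁻⁸ N⁻¹.
So P = 0.001392 / 1.915×10⁻⁸ = 72.7 kN.
σ_{stainless steel} = P/A₂ = 72700/850 = 85.53 MPa, tensile.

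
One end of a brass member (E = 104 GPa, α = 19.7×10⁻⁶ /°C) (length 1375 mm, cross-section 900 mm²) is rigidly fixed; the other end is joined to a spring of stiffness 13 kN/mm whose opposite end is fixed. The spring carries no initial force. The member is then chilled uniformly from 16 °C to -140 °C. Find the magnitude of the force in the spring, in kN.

The unrestrained thermal change is αΔT L = 19.7×10⁻⁶ × 156 × 1375 = 4.226 mm.
Let P be the tensile force in the spring. The member extends elastically by PL/(AE) and the spring stretches by P/k; together these equal δ_free.
So P = δ_free / [L/(AE) + 1/k] = 4.226 / [ 1375/(900×104×10³) + 1/(13×10³) ].
P = 4.226 / 9.161×10⁻⁵ = 46120 N.

P ≈ 46.1 kN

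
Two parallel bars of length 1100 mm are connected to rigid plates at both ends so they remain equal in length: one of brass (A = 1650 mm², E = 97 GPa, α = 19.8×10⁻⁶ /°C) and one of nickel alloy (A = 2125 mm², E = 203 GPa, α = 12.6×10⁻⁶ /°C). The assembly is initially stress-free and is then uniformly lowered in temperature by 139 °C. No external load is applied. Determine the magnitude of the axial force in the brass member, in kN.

P ≈ 117 kN (tensile in the brass)

Equilibrium of a rigid end plate with no external load gives equal and opposite internal forces ±P in the two members. Since α_{brass} > α_{nickel alloy}, cooling drives the brass into tension and the nickel alloy into compression.
Compatibility of the two members (thermal + elastic change equal): (α₁ − α₂)ΔT = P·[1/(A₁E₁) + 1/(A₂E₂)].
|α₁ − α₂|·ΔT = 7.2×10⁻⁶ × 139 = 0.001001.
1/(A₁E₁) + 1/(A₂E₂) = 1/(1650×97×10³) + 1/(2125×203×10³) = 8.566×10⁻⁹ N⁻¹.
So P = 0.001001 / 8.566×10⁻⁹ = 116.8 kN.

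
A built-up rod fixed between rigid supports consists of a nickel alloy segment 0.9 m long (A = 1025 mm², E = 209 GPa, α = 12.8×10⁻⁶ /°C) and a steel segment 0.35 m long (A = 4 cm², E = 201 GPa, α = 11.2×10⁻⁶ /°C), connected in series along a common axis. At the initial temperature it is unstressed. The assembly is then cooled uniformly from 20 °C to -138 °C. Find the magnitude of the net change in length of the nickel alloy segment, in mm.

|ΔL| ≈ 0.622 mm

With the walls removed the bar would change length by δ_free = Σ αᵢΔT Lᵢ = 12.8×10⁻⁶×158×900 + 11.2×10⁻⁶×158×350 = 2.44 mm.
The rigid supports impose zero overall length change; the single axial force P common to all segments must satisfy P Σ Lᵢ/(AᵢEᵢ) = δ_free.
The series flexibility is Σ Lᵢ/(AᵢEᵢ) = 900/(1025×209×10³) + 350/(400×201×10³) = 8.554×10⁻⁶ mm/N.
P = 2.44 / 8.554×10⁻⁶ = 285200 N = 285.2 kN, tensile.
For the nickel alloy segment, free thermal change = 12.8×10⁻⁶×158×900 = 1.82 mm and elastic change from P = 285200×900/(1025×209×10³) = 1.198 mm; these oppose, so the net change is 0.622 mm (segment shortens).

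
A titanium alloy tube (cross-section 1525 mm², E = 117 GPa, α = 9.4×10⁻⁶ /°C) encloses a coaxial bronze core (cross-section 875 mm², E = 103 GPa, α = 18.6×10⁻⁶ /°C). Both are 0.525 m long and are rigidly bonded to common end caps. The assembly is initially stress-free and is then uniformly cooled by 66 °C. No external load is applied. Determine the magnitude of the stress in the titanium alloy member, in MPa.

σ ≈ 23.8 MPa (compressive)

The bronze has the larger α, so on cooling it would change length more than the titanium alloy if both were free. The rigid plates force a common final length, so the bronze is put into tension and the titanium alloy into compression, with equal and opposite forces P (no external load).
Equating the net (thermal + elastic) strains gives |α₁ − α₂|·ΔT = P·[1/(A₁E₁) + 1/(A₂E₂)].
|α₁ − α₂|·ΔT = 9.2×10⁻⁶ × 66 = 0.0006072.
1/(A₁E₁) + 1/(A₂E₂) = 1/(1525×117×10³) + 1/(875×103×10³) = 1.67×10⁻⁸ N⁻¹.
So P = 0.0006072 / 1.67×10⁻⁸ = 36.36 kN.
σ_{titanium alloy} = P/A₁ = 36360/1525 = 23.84 MPa, compressive.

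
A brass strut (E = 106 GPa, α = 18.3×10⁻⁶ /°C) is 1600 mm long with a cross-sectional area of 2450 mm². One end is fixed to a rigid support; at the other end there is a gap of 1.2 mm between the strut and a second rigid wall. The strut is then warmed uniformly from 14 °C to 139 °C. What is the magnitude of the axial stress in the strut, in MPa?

σ ≈ 163 MPa (compressive)

Unrestrained expansion: δ_free = αΔT L = 18.3×10⁻⁶ × 125 × 1600 = 3.66 mm.
After closing the 1.2 mm clearance, 3.66 − 1.2 = 2.46 mm of expansion remains to be suppressed by the wall.
So σ = E(δ_free − g)/L = 106×10³ × 2.46/1600 = 163 MPa.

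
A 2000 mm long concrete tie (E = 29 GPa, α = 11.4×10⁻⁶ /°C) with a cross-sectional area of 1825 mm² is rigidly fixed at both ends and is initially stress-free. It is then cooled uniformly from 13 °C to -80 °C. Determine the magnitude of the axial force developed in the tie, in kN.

Full restraint means ε = 0, so the stress is σ = EαΔT = 29×10³ × 11.4×10⁻⁶ × 93 = 30.75 MPa.
P = AEαΔT = 1825 × 29×10³ × 11.4×10⁻⁶ × 93 = 56.11 kN (tensile).

P ≈ 56.1 kN (tensile)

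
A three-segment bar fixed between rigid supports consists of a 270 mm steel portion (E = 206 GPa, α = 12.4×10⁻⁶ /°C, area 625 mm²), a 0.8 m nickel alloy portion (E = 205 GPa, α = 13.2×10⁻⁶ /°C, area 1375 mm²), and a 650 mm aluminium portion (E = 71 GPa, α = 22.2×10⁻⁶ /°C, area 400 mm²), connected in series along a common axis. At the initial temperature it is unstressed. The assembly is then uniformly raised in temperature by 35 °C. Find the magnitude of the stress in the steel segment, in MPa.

σ ≈ 57 MPa (compressive)

With the walls removed the bar would change length by δ_free = Σ αᵢΔT Lᵢ = 12.4×10⁻⁶×35×270 + 13.2×10⁻⁶×35×800 + 22.2×10⁻⁶×35×650 = 0.9918 mm.
The walls prevent any net length change, so an axial force P (same in every segment) develops. Compatibility: P · Σ Lᵢ/(AᵢEᵢ) = δ_free.
Σ Lᵢ/(AᵢEᵢ) = 270/(625×206×10³) + 800/(1375×205×10³) + 650/(400×71×10³) = 2.782×10⁻⁵ mm/N.
P = 0.9918 / 2.782×10⁻⁵ = 35650 N = 35.65 kN, compressive.
σ_{steel} = P / A = 35650 / 625 = 57.04 MPa.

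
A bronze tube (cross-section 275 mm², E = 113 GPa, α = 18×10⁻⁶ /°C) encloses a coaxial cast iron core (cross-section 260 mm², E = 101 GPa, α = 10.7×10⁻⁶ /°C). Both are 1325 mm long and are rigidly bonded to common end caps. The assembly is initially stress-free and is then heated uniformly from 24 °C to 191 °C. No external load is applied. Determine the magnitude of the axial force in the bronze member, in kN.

Both members must finish at the same length. With the larger α, the bronze tends to over-expand; the plates restrain it, putting the bronze in compression and the cast iron in tension. With no external load the two internal forces are equal and opposite, magnitude P.
Equating the net (thermal + elastic) strains gives |α₁ − α₂|·ΔT = P·[1/(A₁E₁) + 1/(A₂E₂)].
|α₁ − α₂|·ΔT = 7.3×10⁻⁶ × 167 = 0.001219.
1/(A₁E₁) + 1/(A₂E₂) = 1/(275×113×10³) + 1/(260×101×10³) = 7.026×10⁻⁸ N⁻¹.
P = 0.001219 / 7.026×10⁻⁸ = 17350 N = 17.35 kN.

P ≈ 17.4 kN (compressive in the bronze)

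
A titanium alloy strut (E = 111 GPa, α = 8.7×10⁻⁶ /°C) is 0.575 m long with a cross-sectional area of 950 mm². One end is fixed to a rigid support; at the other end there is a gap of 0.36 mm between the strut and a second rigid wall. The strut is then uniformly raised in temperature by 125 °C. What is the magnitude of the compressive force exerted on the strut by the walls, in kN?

P ≈ 48.7 kN

If the wall were absent the strut would grow by αΔT L = 8.7×10⁻⁶ × 125 × 575 = 0.6253 mm.
After closing the 0.36 mm clearance, 0.6253 − 0.36 = 0.2653 mm of expansion remains to be suppressed by the wall.
That suppressed elongation corresponds to σ = E·Δ/L = 111×10³ × 0.2653/575 = 51.22 MPa.
Force on the wall = σA = 51.22 × 950 mm² = 48.66 kN.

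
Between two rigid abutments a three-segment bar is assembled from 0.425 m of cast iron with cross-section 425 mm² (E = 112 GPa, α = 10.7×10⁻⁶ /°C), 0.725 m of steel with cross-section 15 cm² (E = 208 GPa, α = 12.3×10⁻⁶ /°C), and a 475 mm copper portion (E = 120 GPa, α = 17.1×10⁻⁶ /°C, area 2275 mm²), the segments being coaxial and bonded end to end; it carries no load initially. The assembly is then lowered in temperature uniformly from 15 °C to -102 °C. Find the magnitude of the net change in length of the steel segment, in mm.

|ΔL| ≈ 0.592 mm

With the walls removed the bar would change length by δ_free = Σ αᵢΔT Lᵢ = 10.7×10⁻⁶×117×425 + 12.3×10⁻⁶×117×725 + 17.1×10⁻⁶×117×475 = 2.526 mm.
The walls prevent any net length change, so an axial force P (same in every segment) develops. Compatibility: P · Σ Lᵢ/(AᵢEᵢ) = δ_free.
The series flexibility is Σ Lᵢ/(AᵢEᵢ) = 425/(425×112×10³) + 725/(1500×208×10³) + 475/(2275×120×10³) = 1.299×10⁻⁵ mm/N.
So P = 2.526 / 1.299×10⁻⁵ = 194.4 kN, tensile.
For the steel segment, free thermal change = 12.3×10⁻⁶×117×725 = 1.043 mm and elastic change from P = 194400×725/(1500×208×10³) = 0.4517 mm; these oppose, so the net change is 0.592 mm (segment shortens).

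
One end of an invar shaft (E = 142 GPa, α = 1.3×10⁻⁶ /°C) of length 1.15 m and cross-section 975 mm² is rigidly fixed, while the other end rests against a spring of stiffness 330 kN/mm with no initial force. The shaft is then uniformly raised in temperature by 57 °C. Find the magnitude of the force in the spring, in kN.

Free thermal expansion: δ_free = αΔT L = 1.3×10⁻⁶ × 57 × 1150 = 0.08521 mm.
With a force P in the spring, the elastic change of the shaft is PL/(AE) and that of the spring is P/k; compatibility requires their sum to equal δ_free.
P [ L/(AE) + 1/k ] = δ_free → P [ 1150/(975×142×10³) + 1/(330×10³) ] = 0.08521.
P = 0.08521 / 1.134×10⁻⁵ = 7517 N.

P ≈ 7.52 kN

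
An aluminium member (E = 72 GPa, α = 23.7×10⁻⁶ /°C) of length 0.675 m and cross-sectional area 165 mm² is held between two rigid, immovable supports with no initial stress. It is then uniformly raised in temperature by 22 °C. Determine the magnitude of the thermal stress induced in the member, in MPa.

Because both ends are immovable the net strain is zero, and the suppressed thermal strain is αΔT = 23.7×10⁻⁶ × 22 = 521.4×10⁻⁶.
The stress required to suppress this strain is σ = Eε = 72×10³ × 521.4×10⁻⁶ = 37.54 MPa, compressive since the member is trying to expand.

σ ≈ 37.5 MPa (compressive)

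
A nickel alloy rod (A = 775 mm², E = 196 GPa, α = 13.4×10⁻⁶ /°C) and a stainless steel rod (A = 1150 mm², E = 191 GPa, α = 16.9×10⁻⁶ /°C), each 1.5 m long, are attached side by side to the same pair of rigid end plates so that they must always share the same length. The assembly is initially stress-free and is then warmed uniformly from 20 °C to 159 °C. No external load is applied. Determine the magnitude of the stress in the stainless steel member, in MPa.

σ ≈ 38 MPa (compressive)

Equilibrium of a rigid end plate with no external load gives equal and opposite internal forces ±P in the two members. Since α_{stainless steel} > α_{nickel alloy}, heating drives the stainless steel into compression and the nickel alloy into tension.
Setting the final lengths equal and cancelling L: (α₁ − α₂)ΔT = P/(A₁E₁) + P/(A₂E₂).
|α₁ − α₂|·ΔT = 3.5×10⁻⁶ × 139 = 0.0004865.
1/(A₁E₁) + 1/(A₂E₂) = 1/(775×196×10³) + 1/(1150×191×10³) = 1.114×10⁻⁸ N⁻¹.
So P = 0.0004865 / 1.114×10⁻⁸ = 43.69 kN.
σ_{stainless steel} = P/A₂ = 43690/1150 = 37.99 MPa, compressive.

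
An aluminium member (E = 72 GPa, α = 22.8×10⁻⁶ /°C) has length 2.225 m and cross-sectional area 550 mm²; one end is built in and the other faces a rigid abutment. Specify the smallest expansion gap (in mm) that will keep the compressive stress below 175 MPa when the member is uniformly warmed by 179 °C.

g ≈ 3.67 mm

With no wall the member would lengthen by αΔT L = 22.8×10⁻⁶ × 179 × 2225 = 9.081 mm.
At the allowable stress the elastic shortening the wall may impose is σL/E = 175 × 2225 / (72×10³) = 5.408 mm.
The gap must absorb the remainder: g_min = 9.081 − 5.408 = 3.673 mm.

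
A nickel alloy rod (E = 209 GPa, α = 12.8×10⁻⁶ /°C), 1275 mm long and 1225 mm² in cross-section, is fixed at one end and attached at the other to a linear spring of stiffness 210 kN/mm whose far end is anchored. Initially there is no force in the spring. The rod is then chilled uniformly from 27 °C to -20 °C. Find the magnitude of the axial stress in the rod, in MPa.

The unrestrained thermal change is αΔT L = 12.8×10⁻⁶ × 47 × 1275 = 0.767 mm.
Let P be the tensile force in the spring. The rod extends elastically by PL/(AE) and the spring stretches by P/k; together these equal δ_free.
So P = δ_free / [L/(AE) + 1/k] = 0.767 / [ 1275/(1225×209×10³) + 1/(210×10³) ].
P = 0.767 / 9.742×10⁻⁶ = 78740 N.
σ = P/A = 78740/1225 = 64.27 MPa.

σ ≈ 64.3 MPa (tensile)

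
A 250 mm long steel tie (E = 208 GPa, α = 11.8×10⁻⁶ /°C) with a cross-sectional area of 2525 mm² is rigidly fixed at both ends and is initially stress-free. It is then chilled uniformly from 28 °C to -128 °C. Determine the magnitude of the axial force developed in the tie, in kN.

With zero net strain, σ = E·αΔT = 208 GPa × 11.8×10⁻⁶ × 156 = 382.9 MPa.
P = AEαΔT = 2525 × 208×10³ × 11.8×10⁻⁶ × 156 = 966.8 kN (tensile).

P ≈ 967 kN (tensile)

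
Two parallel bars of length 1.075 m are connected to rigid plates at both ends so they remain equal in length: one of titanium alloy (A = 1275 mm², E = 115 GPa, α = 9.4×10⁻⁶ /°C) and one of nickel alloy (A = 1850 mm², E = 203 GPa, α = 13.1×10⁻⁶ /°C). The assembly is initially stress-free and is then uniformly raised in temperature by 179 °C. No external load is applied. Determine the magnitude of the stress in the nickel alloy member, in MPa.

Both members must finish at the same length. With the larger α, the nickel alloy tends to over-expand; the plates restrain it, putting the nickel alloy in compression and the titanium alloy in tension. With no external load the two internal forces are equal and opposite, magnitude P.
Compatibility of the two members (thermal + elastic change equal): (α₁ − α₂)ΔT = P·[1/(A₁E₁) + 1/(A₂E₂)].
|α₁ − α₂|·ΔT = 3.7×10⁻⁶ × 179 = 0.0006623.
1/(A₁E₁) + 1/(A₂E₂) = 1/(1275×115×10³) + 1/(1850×203×10³) = 9.483×10⁻⁹ N⁻¹.
P = 0.0006623 / 9.483×10⁻⁹ = 69840 N = 69.84 kN.
σ_{nickel alloy} = P/A₂ = 69840/1850 = 37.75 MPa, compressive.

σ ≈ 37.8 MPa (compressive)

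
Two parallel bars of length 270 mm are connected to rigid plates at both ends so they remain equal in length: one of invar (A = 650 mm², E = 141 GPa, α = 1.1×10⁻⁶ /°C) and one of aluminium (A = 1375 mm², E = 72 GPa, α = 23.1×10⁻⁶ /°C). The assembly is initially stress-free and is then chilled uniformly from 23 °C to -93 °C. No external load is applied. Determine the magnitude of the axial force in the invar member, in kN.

P ≈ 121 kN (compressive in the invar)

Equilibrium of a rigid end plate with no external load gives equal and opposite internal forces ±P in the two members. Since α_{aluminium} > α_{invar}, cooling drives the aluminium into tension and the invar into compression.
Equating the net (thermal + elastic) strains gives |α₁ − α₂|·ΔT = P·[1/(A₁E₁) + 1/(A₂E₂)].
|α₁ − α₂|·ΔT = 22×10⁻⁶ × 116 = 0.002552.
1/(A₁E₁) + 1/(A₂E₂) = 1/(650×141×10³) + 1/(1375×72×10³) = 2.101×10⁻⁸ N⁻¹.
P = 0.002552 / 2.101×10⁻⁸ = 121500 N = 121.5 kN.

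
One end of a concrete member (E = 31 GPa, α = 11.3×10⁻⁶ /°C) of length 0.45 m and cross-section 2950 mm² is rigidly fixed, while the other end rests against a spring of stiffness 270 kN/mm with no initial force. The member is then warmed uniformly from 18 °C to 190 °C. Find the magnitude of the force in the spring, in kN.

P ≈ 101 kN

Free thermal expansion: δ_free = αΔT L = 11.3×10⁻⁶ × 172 × 450 = 0.8746 mm.
With a force P in the spring, the elastic change of the member is PL/(AE) and that of the spring is P/k; compatibility requires their sum to equal δ_free.
P [ L/(AE) + 1/k ] = δ_free → P [ 450/(2950×31×10³) + 1/(270×10³) ] = 0.8746.
P = 0.8746 / 8.624×10⁻⁶ = 101400 N.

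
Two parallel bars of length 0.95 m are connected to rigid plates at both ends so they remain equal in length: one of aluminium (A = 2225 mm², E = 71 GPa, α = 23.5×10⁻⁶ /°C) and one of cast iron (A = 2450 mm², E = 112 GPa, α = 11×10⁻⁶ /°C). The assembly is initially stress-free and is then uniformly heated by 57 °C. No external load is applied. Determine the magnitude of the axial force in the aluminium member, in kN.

P ≈ 71.4 kN (compressive in the aluminium)

Both members must finish at the same length. With the larger α, the aluminium tends to over-expand; the plates restrain it, putting the aluminium in compression and the cast iron in tension. With no external load the two internal forces are equal and opposite, magnitude P.
Equating the net (thermal + elastic) strains gives |α₁ − α₂|·ΔT = P·[1/(A₁E₁) + 1/(A₂E₂)].
|α₁ − α₂|·ΔT = 12.5×10⁻⁶ × 57 = 0.0007125.
1/(A₁E₁) + 1/(A₂E₂) = 1/(2225×71×10³) + 1/(2450×112×10³) = 9.974×10⁻⁹ N⁻¹.
So P = 0.0007125 / 9.974×10⁻⁹ = 71.43 kN.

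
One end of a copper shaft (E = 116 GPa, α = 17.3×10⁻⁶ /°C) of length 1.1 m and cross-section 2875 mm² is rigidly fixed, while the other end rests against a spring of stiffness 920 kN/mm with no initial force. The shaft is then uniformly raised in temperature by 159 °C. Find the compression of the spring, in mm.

δ ≈ 0.75 mm

If the spring were absent the shaft would lengthen by αΔT L = 17.3×10⁻⁶ × 159 × 1100 = 3.026 mm.
With a force P in the spring, the elastic change of the shaft is PL/(AE) and that of the spring is P/k; compatibility requires their sum to equal δ_free.
So P = δ_free / [L/(AE) + 1/k] = 3.026 / [ 1100/(2875×116×10³) + 1/(920×10³) ].
P = 3.026 / 4.385×10⁻⁶ = 690000 N.
Spring compression = P/k = 690000/(920×10³) = 0.75 mm.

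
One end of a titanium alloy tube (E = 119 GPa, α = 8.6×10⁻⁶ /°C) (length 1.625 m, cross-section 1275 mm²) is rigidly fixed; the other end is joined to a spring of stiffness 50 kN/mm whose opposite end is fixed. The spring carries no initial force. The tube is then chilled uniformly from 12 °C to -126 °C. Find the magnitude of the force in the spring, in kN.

P ≈ 62.8 kN

The unrestrained thermal change is αΔT L = 8.6×10⁻⁶ × 138 × 1625 = 1.929 mm.
Let P be the tensile force in the spring. The tube extends elastically by PL/(AE) and the spring stretches by P/k; together these equal δ_free.
So P = δ_free / [L/(AE) + 1/k] = 1.929 / [ 1625/(1275×119×10³) + 1/(50×10³) ].
P = 1.929 / 3.071×10⁻⁵ = 62800 N.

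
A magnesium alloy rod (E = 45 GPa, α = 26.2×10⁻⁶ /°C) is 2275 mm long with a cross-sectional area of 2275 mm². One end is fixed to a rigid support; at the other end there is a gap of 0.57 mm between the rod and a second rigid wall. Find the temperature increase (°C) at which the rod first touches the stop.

ΔT ≈ 9.56 °C

Contact occurs when the free expansion equals the gap: αΔT L = 0.57 mm.
So ΔT = g/(αL) = 0.57/(26.2×10⁻⁶ × 2275) = 9.563 °C.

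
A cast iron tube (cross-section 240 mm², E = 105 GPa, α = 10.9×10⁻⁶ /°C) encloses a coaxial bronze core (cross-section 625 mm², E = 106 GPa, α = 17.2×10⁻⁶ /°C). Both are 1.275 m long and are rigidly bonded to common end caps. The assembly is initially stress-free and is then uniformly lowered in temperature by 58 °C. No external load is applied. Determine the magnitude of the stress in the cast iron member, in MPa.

σ ≈ 27.8 MPa (compressive)

Equilibrium of a rigid end plate with no external load gives equal and opposite internal forces ±P in the two members. Since α_{bronze} > α_{cast iron}, cooling drives the bronze into tension and the cast iron into compression.
Equating the net (thermal + elastic) strains gives |α₁ − α₂|·ΔT = P·[1/(A₁E₁) + 1/(A₂E₂)].
|α₁ − α₂|·ΔT = 6.3×10⁻⁶ × 58 = 0.0003654.
1/(A₁E₁) + 1/(A₂E₂) = 1/(240×105×10³) + 1/(625×106×10³) = 5.478×10⁻⁸ N⁻¹.
P = 0.0003654 / 5.478×10⁻⁸ = 6671 N = 6.671 kN.
σ_{cast iron} = P/A₁ = 6671/240 = 27.79 MPa, compressive.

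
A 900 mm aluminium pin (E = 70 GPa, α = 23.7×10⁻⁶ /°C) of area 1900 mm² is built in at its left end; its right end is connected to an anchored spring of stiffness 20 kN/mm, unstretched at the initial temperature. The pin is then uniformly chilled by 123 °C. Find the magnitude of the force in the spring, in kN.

If the spring were absent the pin would shorten by αΔT L = 23.7×10⁻⁶ × 123 × 900 = 2.624 mm.
With a force P in the spring, the elastic change of the pin is PL/(AE) and that of the spring is P/k; compatibility requires their sum to equal δ_free.
P [ L/(AE) + 1/k ] = δ_free → P [ 900/(1900×70×10³) + 1/(20×10³) ] = 2.624.
P = 2.624 / 5.677×10⁻⁵ = 46220 N.

P ≈ 46.2 kN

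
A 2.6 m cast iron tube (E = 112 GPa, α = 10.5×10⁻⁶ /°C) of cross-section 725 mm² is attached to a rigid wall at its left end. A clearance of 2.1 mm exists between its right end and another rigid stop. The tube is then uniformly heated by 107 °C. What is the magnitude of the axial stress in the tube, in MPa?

Unrestrained expansion: δ_free = αΔT L = 10.5×10⁻⁶ × 107 × 2600 = 2.921 mm.
After closing the 2.1 mm clearance, 2.921 − 2.1 = 0.8211 mm of expansion remains to be suppressed by the wall.
Compatibility: PL/(AE) = 0.8211 mm, so σ = P/A = E × (0.8211/2600) = 35.37 MPa.

σ ≈ 35.4 MPa (compressive)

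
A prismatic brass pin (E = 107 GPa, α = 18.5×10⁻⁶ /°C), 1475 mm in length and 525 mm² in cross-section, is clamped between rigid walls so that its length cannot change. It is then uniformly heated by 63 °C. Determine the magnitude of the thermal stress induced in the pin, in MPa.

The supports are rigid, so the total axial strain is zero. The restrained thermal strain is ε = αΔT = 18.5×10⁻⁶ × 63 = 1165.5×10⁻⁶.
Hence σ = E·αΔT = 107×10³ × 1165.5×10⁻⁶ = 124.7 MPa, compressive.

σ ≈ 125 MPa (compressive)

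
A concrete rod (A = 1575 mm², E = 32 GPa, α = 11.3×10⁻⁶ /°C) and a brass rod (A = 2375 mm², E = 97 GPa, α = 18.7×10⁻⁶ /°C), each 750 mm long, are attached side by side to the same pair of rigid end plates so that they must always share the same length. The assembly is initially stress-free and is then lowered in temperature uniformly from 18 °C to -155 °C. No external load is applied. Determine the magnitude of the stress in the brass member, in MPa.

σ ≈ 22.3 MPa (tensile)

Equilibrium of a rigid end plate with no external load gives equal and opposite internal forces ±P in the two members. Since α_{brass} > α_{concrete}, cooling drives the brass into tension and the concrete into compression.
Compatibility of the two members (thermal + elastic change equal): (α₁ − α₂)ΔT = P·[1/(A₁E₁) + 1/(A₂E₂)].
|α₁ − α₂|·ΔT = 7.4×10⁻⁶ × 173 = 0.00128.
1/(A₁E₁) + 1/(A₂E₂) = 1/(1575×32×10³) + 1/(2375×97×10³) = 2.418×10⁻⁸ N⁻¹.
P = 0.00128 / 2.418×10⁻⁸ = 52940 N = 52.94 kN.
σ_{brass} = P/A₂ = 52940/2375 = 22.29 MPa, tensile.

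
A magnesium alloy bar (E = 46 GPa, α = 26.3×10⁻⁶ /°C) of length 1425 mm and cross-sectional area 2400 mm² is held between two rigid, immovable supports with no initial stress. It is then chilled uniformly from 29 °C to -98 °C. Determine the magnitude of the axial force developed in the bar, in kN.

P ≈ 369 kN (tensile)

With zero net strain, σ = E·αΔT = 46 GPa × 26.3×10⁻⁶ × 127 = 153.6 MPa.
Axial force P = σA = 153.6 × 2400 = 368700 N = 368.7 kN, tensile.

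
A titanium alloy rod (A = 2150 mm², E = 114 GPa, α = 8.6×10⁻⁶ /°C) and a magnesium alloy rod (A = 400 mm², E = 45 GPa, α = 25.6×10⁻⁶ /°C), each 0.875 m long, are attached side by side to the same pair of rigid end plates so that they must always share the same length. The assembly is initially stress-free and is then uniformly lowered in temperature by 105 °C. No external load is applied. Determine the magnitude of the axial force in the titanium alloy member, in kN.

P ≈ 29.9 kN (compressive in the titanium alloy)

The magnesium alloy has the larger α, so on cooling it would change length more than the titanium alloy if both were free. The rigid plates force a common final length, so the magnesium alloy is put into tension and the titanium alloy into compression, with equal and opposite forces P (no external load).
Equating the net (thermal + elastic) strains gives |α₁ − α₂|·ΔT = P·[1/(A₁E₁) + 1/(A₂E₂)].
|α₁ − α₂|·ΔT = 17×10⁻⁶ × 105 = 0.001785.
1/(A₁E₁) + 1/(A₂E₂) = 1/(2150×114×10³) + 1/(400×45×10³) = 5.964×10⁻⁸ N⁻¹.
P = 0.001785 / 5.964×10⁻⁸ = 29930 N = 29.93 kN.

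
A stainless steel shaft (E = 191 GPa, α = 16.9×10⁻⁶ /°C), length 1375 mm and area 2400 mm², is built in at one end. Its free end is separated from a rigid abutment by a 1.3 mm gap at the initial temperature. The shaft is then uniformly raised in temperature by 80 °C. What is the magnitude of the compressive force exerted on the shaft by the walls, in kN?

P ≈ 186 kN

If the wall were absent the shaft would grow by αΔT L = 16.9×10⁻⁶ × 80 × 1375 = 1.859 mm.
The gap closes (δ_free > 1.3 mm) and the wall then resists a further 1.859 − 1.3 = 0.559 mm of expansion.
So σ = E(δ_free − g)/L = 191×10³ × 0.559/1375 = 77.65 MPa.
P = σA = 77.65 × 2400 = 186.4 kN.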